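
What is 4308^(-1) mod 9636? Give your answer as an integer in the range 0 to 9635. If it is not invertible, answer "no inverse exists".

no inverse exists

Euclidean algorithm on 9636, 4308:
9636 = 2×4308 + 1020
4308 = 4×1020 + 228
1020 = 4×228 + 108
228 = 2×108 + 12
108 = 9×12 + 0
Since gcd = 12 > 1, 4308 is not a unit mod 9636.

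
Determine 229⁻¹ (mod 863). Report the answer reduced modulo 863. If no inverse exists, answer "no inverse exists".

456

Extended Euclidean algorithm:
863 = 3·229 + 176
229 = 1·176 + 53
176 = 3·53 + 17
53 = 3·17 + 2
17 = 8·2 + 1
2 = 2·1 + 0
gcd = 1, so the inverse exists. Back-substitute:
1 = 17 − 8·2
1 = −8·53 + 25·17
1 = 25·176 − 83·53
1 = −83·229 + 108·176
1 = 108·863 − 407·229
Thus 229·(-407) ≡ 1 (mod 863); reducing, -407 mod 863 = 456.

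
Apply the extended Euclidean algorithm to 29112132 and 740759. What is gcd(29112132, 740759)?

1

Euclidean algorithm:
29112132 = 39·740759 + 222531
740759 = 3·222531 + 73166
222531 = 3·73166 + 3033
73166 = 24·3033 + 374
3033 = 8·374 + 41
374 = 9·41 + 5
41 = 8·5 + 1
5 = 5·1 + 0
gcd(29112132, 740759) = 1.
Express as a combination:
1 = 41 − 8·5
1 = −8·374 + 73·41
1 = 73·3033 − 592·374
1 = −592·73166 + 14281·3033
1 = 14281·222531 − 43435·73166
1 = −43435·740759 + 144586·222531
1 = 144586·29112132 − 5682289·740759
So 1 = (144586)·29112132 + (-5682289)·740759.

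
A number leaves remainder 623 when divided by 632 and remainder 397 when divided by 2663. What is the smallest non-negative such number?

1401135

Write x = 623 + 632·k. Then 632·k ≡ 397 − 623 ≡ 2437 (mod 2663).
Need 632⁻¹ mod 2663. Extended Euclid on (2663, 632):
2663 = 4*632 + 135
632 = 4*135 + 92
135 = 1*92 + 43
92 = 2*43 + 6
43 = 7*6 + 1
6 = 6*1 + 0
Back-substitute:
1 = 43 − 7·6
1 = −7·92 + 15·43
1 = 15·135 − 22·92
1 = −22·632 + 103·135
1 = 103·2663 − 434·632
632⁻¹ ≡ 2229 (mod 2663), so k ≡ 2229·2437 ≡ 2216 (mod 2663).
x = 623 + 632·2216 = 1401135.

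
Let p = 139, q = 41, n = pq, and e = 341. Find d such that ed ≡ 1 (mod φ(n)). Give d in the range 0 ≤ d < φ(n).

5261

φ(n) = (p−1)(q−1) = 138·40 = 5520.
Need d with 341·d ≡ 1 (mod 5520). Apply the extended Euclidean algorithm:
5520 = 16×341 + 64
341 = 5×64 + 21
64 = 3×21 + 1
21 = 21×1 + 0
Back-substitute:
1 = 64 − 3·21
1 = −3·341 + 16·64
1 = 16·5520 − 259·341
So 341·(-259) ≡ 1 (mod 5520), hence d ≡ -259 ≡ 5261 (mod 5520).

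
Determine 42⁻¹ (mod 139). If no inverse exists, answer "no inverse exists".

96

Extended Euclidean algorithm:
139 = 3×42 + 13
42 = 3×13 + 3
13 = 4×3 + 1
3 = 3×1 + 0
Since gcd(42, 139) = 1, back-substitute to write 1 as a combination:
1 = 13 − 4·3
1 = −4·42 + 13·13
1 = 13·139 − 43·42
So 42·(-43) ≡ 1 (mod 139), and -43 ≡ 96 (mod 139).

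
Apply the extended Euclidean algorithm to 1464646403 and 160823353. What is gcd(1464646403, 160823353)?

1

Apply Euclid's algorithm to 1464646403 and 160823353:
1464646403 = 9·160823353 + 17236226
160823353 = 9·17236226 + 5697319
17236226 = 3·5697319 + 144269
5697319 = 39·144269 + 70828
144269 = 2·70828 + 2613
70828 = 27·2613 + 277
2613 = 9·277 + 120
277 = 2·120 + 37
120 = 3·37 + 9
37 = 4·9 + 1
9 = 9·1 + 0
gcd(1464646403, 160823353) = 1.
Working backward:
1 = 37 − 4·9
1 = −4·120 + 13·37
1 = 13·277 − 30·120
1 = −30·2613 + 283·277
1 = 283·70828 − 7671·2613
1 = −7671·144269 + 15625·70828
1 = 15625·5697319 − 617046·144269
1 = −617046·17236226 + 1866763·5697319
1 = 1866763·160823353 − 17417913·17236226
1 = −17417913·1464646403 + 158627980·160823353
So 1 = (-17417913)·1464646403 + (158627980)·160823353.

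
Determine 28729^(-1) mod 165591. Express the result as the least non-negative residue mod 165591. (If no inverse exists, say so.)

gcd(165591, 28729) by repeated division:
165591 = 5·28729 + 21946
28729 = 1·21946 + 6783
21946 = 3·6783 + 1597
6783 = 4·1597 + 395
1597 = 4·395 + 17
395 = 23·17 + 4
17 = 4·4 + 1
4 = 4·1 + 0
The gcd is 1. Working backward:
1 = 17 − 4·4
1 = −4·395 + 93·17
1 = 93·1597 − 376·395
1 = −376·6783 + 1597·1597
1 = 1597·21946 − 5167·6783
1 = −5167·28729 + 6764·21946
1 = 6764·165591 − 38987·28729
Hence 28729⁻¹ ≡ -38987 ≡ 126604 (mod 165591).

126604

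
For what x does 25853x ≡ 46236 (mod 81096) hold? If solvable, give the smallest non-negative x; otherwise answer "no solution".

80988

First find gcd(25853, 81096):
81096 = 3·25853 + 3537
25853 = 7·3537 + 1094
3537 = 3·1094 + 255
1094 = 4·255 + 74
255 = 3·74 + 33
74 = 2·33 + 8
33 = 4·8 + 1
8 = 8·1 + 0
gcd = 1, so a unique solution mod 81096 exists.
Back-substitute for the Bézout coefficients:
1 = 33 − 4·8
1 = −4·74 + 9·33
1 = 9·255 − 31·74
1 = −31·1094 + 133·255
1 = 133·3537 − 430·1094
1 = −430·25853 + 3143·3537
1 = 3143·81096 − 9859·25853
So 25853·(-9859) ≡ 1 (mod 81096), giving 25853⁻¹ ≡ 71237.
x ≡ 25853⁻¹·46236 ≡ 71237·46236 ≡ 80988 (mod 81096).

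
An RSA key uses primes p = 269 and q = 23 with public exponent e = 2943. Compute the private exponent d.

φ(n) = (p−1)(q−1) = 268·22 = 5896.
Need d with 2943·d ≡ 1 (mod 5896). Apply the extended Euclidean algorithm:
5896 = 2·2943 + 10
2943 = 294·10 + 3
10 = 3·3 + 1
3 = 3·1 + 0
Back-substitute:
1 = 10 − 3·3
1 = −3·2943 + 883·10
1 = 883·5896 − 1769·2943
So 2943·(-1769) ≡ 1 (mod 5896), hence d ≡ -1769 ≡ 4127 (mod 5896).

4127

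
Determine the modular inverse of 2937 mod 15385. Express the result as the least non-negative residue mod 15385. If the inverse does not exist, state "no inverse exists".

8198

Extended Euclidean algorithm:
15385 = 5·2937 + 700
2937 = 4·700 + 137
700 = 5·137 + 15
137 = 9·15 + 2
15 = 7·2 + 1
2 = 2·1 + 0
Since gcd(2937, 15385) = 1, back-substitute to write 1 as a combination:
1 = 15 − 7·2
1 = −7·137 + 64·15
1 = 64·700 − 327·137
1 = −327·2937 + 1372·700
1 = 1372·15385 − 7187·2937
So 2937·(-7187) ≡ 1 (mod 15385), and -7187 ≡ 8198 (mod 15385).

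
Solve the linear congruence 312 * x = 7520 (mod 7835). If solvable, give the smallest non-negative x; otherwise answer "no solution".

First find gcd(312, 7835):
7835 = 25*312 + 35
312 = 8*35 + 32
35 = 1*32 + 3
32 = 10*3 + 2
3 = 1*2 + 1
2 = 2*1 + 0
gcd = 1, so a unique solution mod 7835 exists.
Back-substitute for the Bézout coefficients:
1 = 3 − 2
1 = −32 + 11·3
1 = 11·35 − 12·32
1 = −12·312 + 107·35
1 = 107·7835 − 2687·312
So 312·(-2687) ≡ 1 (mod 7835), giving 312⁻¹ ≡ 5148.
x ≡ 312⁻¹·7520 ≡ 5148·7520 ≡ 225 (mod 7835).

225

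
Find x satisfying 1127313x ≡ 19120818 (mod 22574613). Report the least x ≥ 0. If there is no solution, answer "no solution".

6478714

First find gcd(1127313, 22574613):
22574613 = 20×1127313 + 28353
1127313 = 39×28353 + 21546
28353 = 1×21546 + 6807
21546 = 3×6807 + 1125
6807 = 6×1125 + 57
1125 = 19×57 + 42
57 = 1×42 + 15
42 = 2×15 + 12
15 = 1×12 + 3
12 = 4×3 + 0
gcd = 3 and 3 | 19120818, so solutions exist. Divide through by 3: 375771x ≡ 6373606 (mod 7524871).
Now find 375771⁻¹ mod 7524871:
7524871 = 20*375771 + 9451
375771 = 39*9451 + 7182
9451 = 1*7182 + 2269
7182 = 3*2269 + 375
2269 = 6*375 + 19
375 = 19*19 + 14
19 = 1*14 + 5
14 = 2*5 + 4
5 = 1*4 + 1
4 = 4*1 + 0
Back-substitute:
1 = 5 − 4
1 = −14 + 3·5
1 = 3·19 − 4·14
1 = −4·375 + 79·19
1 = 79·2269 − 478·375
1 = −478·7182 + 1513·2269
1 = 1513·9451 − 1991·7182
1 = −1991·375771 + 79162·9451
1 = 79162·7524871 − 1585231·375771
So 375771·(-1585231) ≡ 1 (mod 7524871), i.e. 375771⁻¹ ≡ 5939640.
Then x ≡ 5939640·6373606 ≡ 6478714 (mod 7524871); the smallest non-negative solution is x = 6478714.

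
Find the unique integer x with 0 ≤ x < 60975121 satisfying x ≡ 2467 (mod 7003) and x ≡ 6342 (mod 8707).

Write x = 2467 + 7003·k. Then 7003·k ≡ 6342 − 2467 ≡ 3875 (mod 8707).
Need 7003⁻¹ mod 8707. Extended Euclid on (8707, 7003):
8707 = 1*7003 + 1704
7003 = 4*1704 + 187
1704 = 9*187 + 21
187 = 8*21 + 19
21 = 1*19 + 2
19 = 9*2 + 1
2 = 2*1 + 0
Back-substitute:
1 = 19 − 9·2
1 = −9·21 + 10·19
1 = 10·187 − 89·21
1 = −89·1704 + 811·187
1 = 811·7003 − 3333·1704
1 = −3333·8707 + 4144·7003
7003⁻¹ ≡ 4144 (mod 8707), so k ≡ 4144·3875 ≡ 2292 (mod 8707).
x = 2467 + 7003·2292 = 16053343.

16053343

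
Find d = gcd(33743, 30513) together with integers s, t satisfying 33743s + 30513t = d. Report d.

Repeated division:
33743 = 1×30513 + 3230
30513 = 9×3230 + 1443
3230 = 2×1443 + 344
1443 = 4×344 + 67
344 = 5×67 + 9
67 = 7×9 + 4
9 = 2×4 + 1
4 = 4×1 + 0
gcd(33743, 30513) = 1.
Back-substituting:
1 = 9 − 2·4
1 = −2·67 + 15·9
1 = 15·344 − 77·67
1 = −77·1443 + 323·344
1 = 323·3230 − 723·1443
1 = −723·30513 + 6830·3230
1 = 6830·33743 − 7553·30513
So 1 = (6830)·33743 + (-7553)·30513.

1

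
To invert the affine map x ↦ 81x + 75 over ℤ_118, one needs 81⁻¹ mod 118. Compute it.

51

Apply the Euclidean algorithm to 118 and 81:
118 = 1·81 + 37
81 = 2·37 + 7
37 = 5·7 + 2
7 = 3·2 + 1
2 = 2·1 + 0
The gcd is 1. Working backward:
1 = 7 − 3·2
1 = −3·37 + 16·7
1 = 16·81 − 35·37
1 = −35·118 + 51·81
So 81·51 ≡ 1 (mod 118).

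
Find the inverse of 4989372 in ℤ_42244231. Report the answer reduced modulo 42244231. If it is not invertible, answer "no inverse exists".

Apply the Euclidean algorithm to 42244231 and 4989372:
42244231 = 8*4989372 + 2329255
4989372 = 2*2329255 + 330862
2329255 = 7*330862 + 13221
330862 = 25*13221 + 337
13221 = 39*337 + 78
337 = 4*78 + 25
78 = 3*25 + 3
25 = 8*3 + 1
3 = 3*1 + 0
The gcd is 1. Working backward:
1 = 25 − 8·3
1 = −8·78 + 25·25
1 = 25·337 − 108·78
1 = −108·13221 + 4237·337
1 = 4237·330862 − 106033·13221
1 = −106033·2329255 + 746468·330862
1 = 746468·4989372 − 1598969·2329255
1 = −1598969·42244231 + 13538220·4989372
So 4989372·13538220 ≡ 1 (mod 42244231).

13538220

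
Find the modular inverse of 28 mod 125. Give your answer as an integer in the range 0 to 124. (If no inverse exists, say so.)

Run Euclid on (125, 28):
125 = 4*28 + 13
28 = 2*13 + 2
13 = 6*2 + 1
2 = 2*1 + 0
gcd = 1, so the inverse exists. Back-substitute:
1 = 13 − 6·2
1 = −6·28 + 13·13
1 = 13·125 − 58·28
Hence 28⁻¹ ≡ -58 ≡ 67 (mod 125).

67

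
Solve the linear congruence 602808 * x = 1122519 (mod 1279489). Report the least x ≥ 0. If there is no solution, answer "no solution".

199965

First find gcd(602808, 1279489):
1279489 = 2·602808 + 73873
602808 = 8·73873 + 11824
73873 = 6·11824 + 2929
11824 = 4·2929 + 108
2929 = 27·108 + 13
108 = 8·13 + 4
13 = 3·4 + 1
4 = 4·1 + 0
gcd = 1, so a unique solution mod 1279489 exists.
Back-substitute for the Bézout coefficients:
1 = 13 − 3·4
1 = −3·108 + 25·13
1 = 25·2929 − 678·108
1 = −678·11824 + 2737·2929
1 = 2737·73873 − 17100·11824
1 = −17100·602808 + 139537·73873
1 = 139537·1279489 − 296174·602808
So 602808·(-296174) ≡ 1 (mod 1279489), giving 602808⁻¹ ≡ 983315.
x ≡ 602808⁻¹·1122519 ≡ 983315·1122519 ≡ 199965 (mod 1279489).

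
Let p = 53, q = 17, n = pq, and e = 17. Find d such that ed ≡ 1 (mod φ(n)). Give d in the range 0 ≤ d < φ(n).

φ(n) = (p−1)(q−1) = 52·16 = 832.
Need d with 17·d ≡ 1 (mod 832). Apply the extended Euclidean algorithm:
832 = 48×17 + 16
17 = 1×16 + 1
16 = 16×1 + 0
Back-substitute:
1 = 17 − 16
1 = −832 + 49·17
So 17·49 ≡ 1 (mod 832), hence d = 49.

49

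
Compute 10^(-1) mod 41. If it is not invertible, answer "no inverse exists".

Apply the Euclidean algorithm to 41 and 10:
41 = 4·10 + 1
10 = 10·1 + 0
gcd = 1, so the inverse exists. Back-substitute:
1 = 41 − 4·10
Thus 10·(-4) ≡ 1 (mod 41); reducing, -4 mod 41 = 37.

37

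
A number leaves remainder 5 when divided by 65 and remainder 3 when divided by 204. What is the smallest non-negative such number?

11835

Write x = 5 + 65·k. Then 65·k ≡ 3 − 5 ≡ 202 (mod 204).
Need 65⁻¹ mod 204. Extended Euclid on (204, 65):
204 = 3·65 + 9
65 = 7·9 + 2
9 = 4·2 + 1
2 = 2·1 + 0
Back-substitute:
1 = 9 − 4·2
1 = −4·65 + 29·9
1 = 29·204 − 91·65
65⁻¹ ≡ 113 (mod 204), so k ≡ 113·202 ≡ 182 (mod 204).
x = 5 + 65·182 = 11835.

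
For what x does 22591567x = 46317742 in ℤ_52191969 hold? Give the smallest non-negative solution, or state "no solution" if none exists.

First find gcd(22591567, 52191969):
52191969 = 2×22591567 + 7008835
22591567 = 3×7008835 + 1565062
7008835 = 4×1565062 + 748587
1565062 = 2×748587 + 67888
748587 = 11×67888 + 1819
67888 = 37×1819 + 585
1819 = 3×585 + 64
585 = 9×64 + 9
64 = 7×9 + 1
9 = 9×1 + 0
gcd = 1, so a unique solution mod 52191969 exists.
Back-substitute for the Bézout coefficients:
1 = 64 − 7·9
1 = −7·585 + 64·64
1 = 64·1819 − 199·585
1 = −199·67888 + 7427·1819
1 = 7427·748587 − 81896·67888
1 = −81896·1565062 + 171219·748587
1 = 171219·7008835 − 766772·1565062
1 = −766772·22591567 + 2471535·7008835
1 = 2471535·52191969 − 5709842·22591567
So 22591567·(-5709842) ≡ 1 (mod 52191969), giving 22591567⁻¹ ≡ 46482127.
x ≡ 22591567⁻¹·46317742 ≡ 46482127·46317742 ≡ 124129 (mod 52191969).

124129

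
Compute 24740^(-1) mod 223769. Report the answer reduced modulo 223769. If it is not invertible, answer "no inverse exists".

Extended Euclidean algorithm:
223769 = 9·24740 + 1109
24740 = 22·1109 + 342
1109 = 3·342 + 83
342 = 4·83 + 10
83 = 8·10 + 3
10 = 3·3 + 1
3 = 3·1 + 0
Since gcd(24740, 223769) = 1, back-substitute to write 1 as a combination:
1 = 10 − 3·3
1 = −3·83 + 25·10
1 = 25·342 − 103·83
1 = −103·1109 + 334·342
1 = 334·24740 − 7451·1109
1 = −7451·223769 + 67393·24740
So 24740·67393 ≡ 1 (mod 223769).

67393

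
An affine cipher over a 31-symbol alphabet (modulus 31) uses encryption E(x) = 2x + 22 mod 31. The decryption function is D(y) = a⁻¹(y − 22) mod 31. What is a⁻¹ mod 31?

16

Apply the Euclidean algorithm to 31 and 2:
31 = 15×2 + 1
2 = 2×1 + 0
Since gcd(2, 31) = 1, back-substitute to write 1 as a combination:
1 = 31 − 15·2
Thus 2·(-15) ≡ 1 (mod 31); reducing, -15 mod 31 = 16.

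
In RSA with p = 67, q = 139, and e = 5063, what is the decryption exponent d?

5735

φ(n) = (p−1)(q−1) = 66·138 = 9108.
Need d with 5063·d ≡ 1 (mod 9108). Apply the extended Euclidean algorithm:
9108 = 1*5063 + 4045
5063 = 1*4045 + 1018
4045 = 3*1018 + 991
1018 = 1*991 + 27
991 = 36*27 + 19
27 = 1*19 + 8
19 = 2*8 + 3
8 = 2*3 + 2
3 = 1*2 + 1
2 = 2*1 + 0
Back-substitute:
1 = 3 − 2
1 = −8 + 3·3
1 = 3·19 − 7·8
1 = −7·27 + 10·19
1 = 10·991 − 367·27
1 = −367·1018 + 377·991
1 = 377·4045 − 1498·1018
1 = −1498·5063 + 1875·4045
1 = 1875·9108 − 3373·5063
So 5063·(-3373) ≡ 1 (mod 9108), hence d ≡ -3373 ≡ 5735 (mod 9108).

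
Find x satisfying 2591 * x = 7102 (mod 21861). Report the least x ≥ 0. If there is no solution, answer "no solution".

14228

First find gcd(2591, 21861):
21861 = 8*2591 + 1133
2591 = 2*1133 + 325
1133 = 3*325 + 158
325 = 2*158 + 9
158 = 17*9 + 5
9 = 1*5 + 4
5 = 1*4 + 1
4 = 4*1 + 0
gcd = 1, so a unique solution mod 21861 exists.
Back-substitute for the Bézout coefficients:
1 = 5 − 4
1 = −9 + 2·5
1 = 2·158 − 35·9
1 = −35·325 + 72·158
1 = 72·1133 − 251·325
1 = −251·2591 + 574·1133
1 = 574·21861 − 4843·2591
So 2591·(-4843) ≡ 1 (mod 21861), giving 2591⁻¹ ≡ 17018.
x ≡ 2591⁻¹·7102 ≡ 17018·7102 ≡ 14228 (mod 21861).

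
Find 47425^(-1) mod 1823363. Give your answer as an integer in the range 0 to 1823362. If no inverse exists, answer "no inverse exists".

431494

gcd(1823363, 47425) by repeated division:
1823363 = 38*47425 + 21213
47425 = 2*21213 + 4999
21213 = 4*4999 + 1217
4999 = 4*1217 + 131
1217 = 9*131 + 38
131 = 3*38 + 17
38 = 2*17 + 4
17 = 4*4 + 1
4 = 4*1 + 0
The gcd is 1. Working backward:
1 = 17 − 4·4
1 = −4·38 + 9·17
1 = 9·131 − 31·38
1 = −31·1217 + 288·131
1 = 288·4999 − 1183·1217
1 = −1183·21213 + 5020·4999
1 = 5020·47425 − 11223·21213
1 = −11223·1823363 + 431494·47425
So 47425·431494 ≡ 1 (mod 1823363).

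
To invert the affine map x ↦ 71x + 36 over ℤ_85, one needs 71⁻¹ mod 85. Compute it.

6

Apply the Euclidean algorithm to 85 and 71:
85 = 1*71 + 14
71 = 5*14 + 1
14 = 14*1 + 0
Since gcd(71, 85) = 1, back-substitute to write 1 as a combination:
1 = 71 − 5·14
1 = −5·85 + 6·71
So 71·6 ≡ 1 (mod 85).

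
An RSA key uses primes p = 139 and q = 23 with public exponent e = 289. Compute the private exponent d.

2017

φ(n) = (p−1)(q−1) = 138·22 = 3036.
Need d with 289·d ≡ 1 (mod 3036). Apply the extended Euclidean algorithm:
3036 = 10·289 + 146
289 = 1·146 + 143
146 = 1·143 + 3
143 = 47·3 + 2
3 = 1·2 + 1
2 = 2·1 + 0
Back-substitute:
1 = 3 − 2
1 = −143 + 48·3
1 = 48·146 − 49·143
1 = −49·289 + 97·146
1 = 97·3036 − 1019·289
So 289·(-1019) ≡ 1 (mod 3036), hence d ≡ -1019 ≡ 2017 (mod 3036).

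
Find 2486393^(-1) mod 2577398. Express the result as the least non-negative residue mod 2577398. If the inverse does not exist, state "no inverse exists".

2289425

Extended Euclidean algorithm:
2577398 = 1×2486393 + 91005
2486393 = 27×91005 + 29258
91005 = 3×29258 + 3231
29258 = 9×3231 + 179
3231 = 18×179 + 9
179 = 19×9 + 8
9 = 1×8 + 1
8 = 8×1 + 0
The gcd is 1. Working backward:
1 = 9 − 8
1 = −179 + 20·9
1 = 20·3231 − 361·179
1 = −361·29258 + 3269·3231
1 = 3269·91005 − 10168·29258
1 = −10168·2486393 + 277805·91005
1 = 277805·2577398 − 287973·2486393
So 2486393·(-287973) ≡ 1 (mod 2577398), and -287973 ≡ 2289425 (mod 2577398).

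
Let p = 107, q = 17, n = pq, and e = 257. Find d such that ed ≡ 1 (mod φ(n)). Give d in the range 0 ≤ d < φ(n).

φ(n) = (p−1)(q−1) = 106·16 = 1696.
Need d with 257·d ≡ 1 (mod 1696). Apply the extended Euclidean algorithm:
1696 = 6*257 + 154
257 = 1*154 + 103
154 = 1*103 + 51
103 = 2*51 + 1
51 = 51*1 + 0
Back-substitute:
1 = 103 − 2·51
1 = −2·154 + 3·103
1 = 3·257 − 5·154
1 = −5·1696 + 33·257
So 257·33 ≡ 1 (mod 1696), hence d = 33.

33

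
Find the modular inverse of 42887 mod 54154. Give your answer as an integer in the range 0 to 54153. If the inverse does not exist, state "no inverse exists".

Extended Euclidean algorithm:
54154 = 1×42887 + 11267
42887 = 3×11267 + 9086
11267 = 1×9086 + 2181
9086 = 4×2181 + 362
2181 = 6×362 + 9
362 = 40×9 + 2
9 = 4×2 + 1
2 = 2×1 + 0
Since gcd(42887, 54154) = 1, back-substitute to write 1 as a combination:
1 = 9 − 4·2
1 = −4·362 + 161·9
1 = 161·2181 − 970·362
1 = −970·9086 + 4041·2181
1 = 4041·11267 − 5011·9086
1 = −5011·42887 + 19074·11267
1 = 19074·54154 − 24085·42887
So 42887·(-24085) ≡ 1 (mod 54154), and -24085 ≡ 30069 (mod 54154).

30069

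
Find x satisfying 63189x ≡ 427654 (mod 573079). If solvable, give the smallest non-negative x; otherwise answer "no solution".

504132

First find gcd(63189, 573079):
573079 = 9×63189 + 4378
63189 = 14×4378 + 1897
4378 = 2×1897 + 584
1897 = 3×584 + 145
584 = 4×145 + 4
145 = 36×4 + 1
4 = 4×1 + 0
gcd = 1, so a unique solution mod 573079 exists.
Back-substitute for the Bézout coefficients:
1 = 145 − 36·4
1 = −36·584 + 145·145
1 = 145·1897 − 471·584
1 = −471·4378 + 1087·1897
1 = 1087·63189 − 15689·4378
1 = −15689·573079 + 142288·63189
So 63189·(142288) ≡ 1 (mod 573079), giving 63189⁻¹ ≡ 142288.
x ≡ 63189⁻¹·427654 ≡ 142288·427654 ≡ 504132 (mod 573079).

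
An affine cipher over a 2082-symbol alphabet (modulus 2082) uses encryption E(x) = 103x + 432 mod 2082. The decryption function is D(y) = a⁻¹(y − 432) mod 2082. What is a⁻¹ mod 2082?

Extended Euclidean algorithm:
2082 = 20×103 + 22
103 = 4×22 + 15
22 = 1×15 + 7
15 = 2×7 + 1
7 = 7×1 + 0
Since gcd(103, 2082) = 1, back-substitute to write 1 as a combination:
1 = 15 − 2·7
1 = −2·22 + 3·15
1 = 3·103 − 14·22
1 = −14·2082 + 283·103
So 103·283 ≡ 1 (mod 2082).

283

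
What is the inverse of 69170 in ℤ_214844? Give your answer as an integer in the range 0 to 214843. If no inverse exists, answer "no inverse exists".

no inverse exists

Compute gcd(69170, 214844):
214844 = 3*69170 + 7334
69170 = 9*7334 + 3164
7334 = 2*3164 + 1006
3164 = 3*1006 + 146
1006 = 6*146 + 130
146 = 1*130 + 16
130 = 8*16 + 2
16 = 8*2 + 0
gcd(69170, 214844) = 2 ≠ 1, so 69170 has no multiplicative inverse modulo 214844.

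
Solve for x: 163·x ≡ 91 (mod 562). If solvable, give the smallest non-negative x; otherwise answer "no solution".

First find gcd(163, 562):
562 = 3×163 + 73
163 = 2×73 + 17
73 = 4×17 + 5
17 = 3×5 + 2
5 = 2×2 + 1
2 = 2×1 + 0
gcd = 1, so a unique solution mod 562 exists.
Back-substitute for the Bézout coefficients:
1 = 5 − 2·2
1 = −2·17 + 7·5
1 = 7·73 − 30·17
1 = −30·163 + 67·73
1 = 67·562 − 231·163
So 163·(-231) ≡ 1 (mod 562), giving 163⁻¹ ≡ 331.
x ≡ 163⁻¹·91 ≡ 331·91 ≡ 335 (mod 562).

335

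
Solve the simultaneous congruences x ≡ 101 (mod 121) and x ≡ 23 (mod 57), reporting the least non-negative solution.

Write x = 101 + 121·k. Then 121·k ≡ 23 − 101 ≡ 36 (mod 57).
Need 121⁻¹ mod 57. Extended Euclid on (57, 7):
57 = 8×7 + 1
7 = 7×1 + 0
Back-substitute:
1 = 57 − 8·7
121⁻¹ ≡ 49 (mod 57), so k ≡ 49·36 ≡ 54 (mod 57).
x = 101 + 121·54 = 6635.

6635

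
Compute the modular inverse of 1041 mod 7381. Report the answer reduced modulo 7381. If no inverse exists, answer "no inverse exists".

2120

Apply the Euclidean algorithm to 7381 and 1041:
7381 = 7*1041 + 94
1041 = 11*94 + 7
94 = 13*7 + 3
7 = 2*3 + 1
3 = 3*1 + 0
gcd = 1, so the inverse exists. Back-substitute:
1 = 7 − 2·3
1 = −2·94 + 27·7
1 = 27·1041 − 299·94
1 = −299·7381 + 2120·1041
So 1041·2120 ≡ 1 (mod 7381).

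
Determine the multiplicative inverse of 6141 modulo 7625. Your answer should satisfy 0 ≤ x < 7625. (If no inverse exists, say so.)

1711

Run Euclid on (7625, 6141):
7625 = 1*6141 + 1484
6141 = 4*1484 + 205
1484 = 7*205 + 49
205 = 4*49 + 9
49 = 5*9 + 4
9 = 2*4 + 1
4 = 4*1 + 0
The gcd is 1. Working backward:
1 = 9 − 2·4
1 = −2·49 + 11·9
1 = 11·205 − 46·49
1 = −46·1484 + 333·205
1 = 333·6141 − 1378·1484
1 = −1378·7625 + 1711·6141
So 6141·1711 ≡ 1 (mod 7625).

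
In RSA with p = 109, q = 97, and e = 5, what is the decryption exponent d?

φ(n) = (p−1)(q−1) = 108·96 = 10368.
Need d with 5·d ≡ 1 (mod 10368). Apply the extended Euclidean algorithm:
10368 = 2073·5 + 3
5 = 1·3 + 2
3 = 1·2 + 1
2 = 2·1 + 0
Back-substitute:
1 = 3 − 2
1 = −5 + 2·3
1 = 2·10368 − 4147·5
So 5·(-4147) ≡ 1 (mod 10368), hence d ≡ -4147 ≡ 6221 (mod 10368).

6221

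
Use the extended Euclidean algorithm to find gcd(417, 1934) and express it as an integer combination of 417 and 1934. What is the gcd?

1

Repeated division:
1934 = 4*417 + 266
417 = 1*266 + 151
266 = 1*151 + 115
151 = 1*115 + 36
115 = 3*36 + 7
36 = 5*7 + 1
7 = 7*1 + 0
gcd(417, 1934) = 1.
Express as a combination:
1 = 36 − 5·7
1 = −5·115 + 16·36
1 = 16·151 − 21·115
1 = −21·266 + 37·151
1 = 37·417 − 58·266
1 = −58·1934 + 269·417
So 1 = (-58)·1934 + (269)·417.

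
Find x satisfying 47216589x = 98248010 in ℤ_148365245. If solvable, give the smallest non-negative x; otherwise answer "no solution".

13159580

First find gcd(47216589, 148365245):
148365245 = 3·47216589 + 6715478
47216589 = 7·6715478 + 208243
6715478 = 32·208243 + 51702
208243 = 4·51702 + 1435
51702 = 36·1435 + 42
1435 = 34·42 + 7
42 = 6·7 + 0
gcd = 7 and 7 | 98248010, so solutions exist. Divide through by 7: 6745227x ≡ 14035430 (mod 21195035).
Now find 6745227⁻¹ mod 21195035:
21195035 = 3·6745227 + 959354
6745227 = 7·959354 + 29749
959354 = 32·29749 + 7386
29749 = 4·7386 + 205
7386 = 36·205 + 6
205 = 34·6 + 1
6 = 6·1 + 0
Back-substitute:
1 = 205 − 34·6
1 = −34·7386 + 1225·205
1 = 1225·29749 − 4934·7386
1 = −4934·959354 + 159113·29749
1 = 159113·6745227 − 1118725·959354
1 = −1118725·21195035 + 3515288·6745227
So 6745227⁻¹ ≡ 3515288 (mod 21195035).
Then x ≡ 3515288·14035430 ≡ 13159580 (mod 21195035); the smallest non-negative solution is x = 13159580.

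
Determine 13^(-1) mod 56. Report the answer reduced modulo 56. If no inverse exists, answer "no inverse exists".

Run Euclid on (56, 13):
56 = 4×13 + 4
13 = 3×4 + 1
4 = 4×1 + 0
The gcd is 1. Working backward:
1 = 13 − 3·4
1 = −3·56 + 13·13
So 13·13 ≡ 1 (mod 56).

13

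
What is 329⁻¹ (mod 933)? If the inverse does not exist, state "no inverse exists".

Extended Euclidean algorithm:
933 = 2×329 + 275
329 = 1×275 + 54
275 = 5×54 + 5
54 = 10×5 + 4
5 = 1×4 + 1
4 = 4×1 + 0
gcd = 1, so the inverse exists. Back-substitute:
1 = 5 − 4
1 = −54 + 11·5
1 = 11·275 − 56·54
1 = −56·329 + 67·275
1 = 67·933 − 190·329
Thus 329·(-190) ≡ 1 (mod 933); reducing, -190 mod 933 = 743.

743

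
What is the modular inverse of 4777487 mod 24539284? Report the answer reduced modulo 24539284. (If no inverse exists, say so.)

no inverse exists

Euclidean algorithm on 24539284, 4777487:
24539284 = 5×4777487 + 651849
4777487 = 7×651849 + 214544
651849 = 3×214544 + 8217
214544 = 26×8217 + 902
8217 = 9×902 + 99
902 = 9×99 + 11
99 = 9×11 + 0
The gcd is 11, not 1, hence no inverse exists.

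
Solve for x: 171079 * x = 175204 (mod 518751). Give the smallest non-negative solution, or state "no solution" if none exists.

First find gcd(171079, 518751):
518751 = 3·171079 + 5514
171079 = 31·5514 + 145
5514 = 38·145 + 4
145 = 36·4 + 1
4 = 4·1 + 0
gcd = 1, so a unique solution mod 518751 exists.
Back-substitute for the Bézout coefficients:
1 = 145 − 36·4
1 = −36·5514 + 1369·145
1 = 1369·171079 − 42475·5514
1 = −42475·518751 + 128794·171079
So 171079·(128794) ≡ 1 (mod 518751), giving 171079⁻¹ ≡ 128794.
x ≡ 171079⁻¹·175204 ≡ 128794·175204 ≡ 74227 (mod 518751).

74227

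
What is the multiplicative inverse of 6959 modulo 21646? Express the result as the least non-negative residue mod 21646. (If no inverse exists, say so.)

Apply the Euclidean algorithm to 21646 and 6959:
21646 = 3*6959 + 769
6959 = 9*769 + 38
769 = 20*38 + 9
38 = 4*9 + 2
9 = 4*2 + 1
2 = 2*1 + 0
Since gcd(6959, 21646) = 1, back-substitute to write 1 as a combination:
1 = 9 − 4·2
1 = −4·38 + 17·9
1 = 17·769 − 344·38
1 = −344·6959 + 3113·769
1 = 3113·21646 − 9683·6959
Hence 6959⁻¹ ≡ -9683 ≡ 11963 (mod 21646).

11963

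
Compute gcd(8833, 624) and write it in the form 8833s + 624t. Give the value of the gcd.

Repeated division:
8833 = 14×624 + 97
624 = 6×97 + 42
97 = 2×42 + 13
42 = 3×13 + 3
13 = 4×3 + 1
3 = 3×1 + 0
gcd(8833, 624) = 1.
Working backward:
1 = 13 − 4·3
1 = −4·42 + 13·13
1 = 13·97 − 30·42
1 = −30·624 + 193·97
1 = 193·8833 − 2732·624
So 1 = (193)·8833 + (-2732)·624.

1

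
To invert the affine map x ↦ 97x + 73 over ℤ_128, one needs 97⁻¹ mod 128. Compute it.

Apply the Euclidean algorithm to 128 and 97:
128 = 1*97 + 31
97 = 3*31 + 4
31 = 7*4 + 3
4 = 1*3 + 1
3 = 3*1 + 0
The gcd is 1. Working backward:
1 = 4 − 3
1 = −31 + 8·4
1 = 8·97 − 25·31
1 = −25·128 + 33·97
So 97·33 ≡ 1 (mod 128).

33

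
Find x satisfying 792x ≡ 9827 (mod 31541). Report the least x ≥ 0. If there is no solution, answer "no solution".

2601

First find gcd(792, 31541):
31541 = 39·792 + 653
792 = 1·653 + 139
653 = 4·139 + 97
139 = 1·97 + 42
97 = 2·42 + 13
42 = 3·13 + 3
13 = 4·3 + 1
3 = 3·1 + 0
gcd = 1, so a unique solution mod 31541 exists.
Back-substitute for the Bézout coefficients:
1 = 13 − 4·3
1 = −4·42 + 13·13
1 = 13·97 − 30·42
1 = −30·139 + 43·97
1 = 43·653 − 202·139
1 = −202·792 + 245·653
1 = 245·31541 − 9757·792
So 792·(-9757) ≡ 1 (mod 31541), giving 792⁻¹ ≡ 21784.
x ≡ 792⁻¹·9827 ≡ 21784·9827 ≡ 2601 (mod 31541).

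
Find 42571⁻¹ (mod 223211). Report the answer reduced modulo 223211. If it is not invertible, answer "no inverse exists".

Apply the Euclidean algorithm to 223211 and 42571:
223211 = 5*42571 + 10356
42571 = 4*10356 + 1147
10356 = 9*1147 + 33
1147 = 34*33 + 25
33 = 1*25 + 8
25 = 3*8 + 1
8 = 8*1 + 0
Since gcd(42571, 223211) = 1, back-substitute to write 1 as a combination:
1 = 25 − 3·8
1 = −3·33 + 4·25
1 = 4·1147 − 139·33
1 = −139·10356 + 1255·1147
1 = 1255·42571 − 5159·10356
1 = −5159·223211 + 27050·42571
So 42571·27050 ≡ 1 (mod 223211).

27050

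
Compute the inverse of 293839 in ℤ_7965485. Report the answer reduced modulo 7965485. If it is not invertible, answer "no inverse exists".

5468889

gcd(7965485, 293839) by repeated division:
7965485 = 27×293839 + 31832
293839 = 9×31832 + 7351
31832 = 4×7351 + 2428
7351 = 3×2428 + 67
2428 = 36×67 + 16
67 = 4×16 + 3
16 = 5×3 + 1
3 = 3×1 + 0
The gcd is 1. Working backward:
1 = 16 − 5·3
1 = −5·67 + 21·16
1 = 21·2428 − 761·67
1 = −761·7351 + 2304·2428
1 = 2304·31832 − 9977·7351
1 = −9977·293839 + 92097·31832
1 = 92097·7965485 − 2496596·293839
So 293839·(-2496596) ≡ 1 (mod 7965485), and -2496596 ≡ 5468889 (mod 7965485).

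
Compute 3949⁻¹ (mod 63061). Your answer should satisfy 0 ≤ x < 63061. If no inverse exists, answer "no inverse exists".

Apply the Euclidean algorithm to 63061 and 3949:
63061 = 15·3949 + 3826
3949 = 1·3826 + 123
3826 = 31·123 + 13
123 = 9·13 + 6
13 = 2·6 + 1
6 = 6·1 + 0
gcd = 1, so the inverse exists. Back-substitute:
1 = 13 − 2·6
1 = −2·123 + 19·13
1 = 19·3826 − 591·123
1 = −591·3949 + 610·3826
1 = 610·63061 − 9741·3949
Thus 3949·(-9741) ≡ 1 (mod 63061); reducing, -9741 mod 63061 = 53320.

53320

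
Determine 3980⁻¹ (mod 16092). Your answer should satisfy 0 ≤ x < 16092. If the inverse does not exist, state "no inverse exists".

no inverse exists

Compute gcd(3980, 16092):
16092 = 4*3980 + 172
3980 = 23*172 + 24
172 = 7*24 + 4
24 = 6*4 + 0
Since gcd = 4 > 1, 3980 is not a unit mod 16092.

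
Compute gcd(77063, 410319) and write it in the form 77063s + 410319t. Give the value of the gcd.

7

Euclidean algorithm:
410319 = 5*77063 + 25004
77063 = 3*25004 + 2051
25004 = 12*2051 + 392
2051 = 5*392 + 91
392 = 4*91 + 28
91 = 3*28 + 7
28 = 4*7 + 0
gcd(77063, 410319) = 7.
Express as a combination:
7 = 91 − 3·28
7 = −3·392 + 13·91
7 = 13·2051 − 68·392
7 = −68·25004 + 829·2051
7 = 829·77063 − 2555·25004
7 = −2555·410319 + 13604·77063
So 7 = (-2555)·410319 + (13604)·77063.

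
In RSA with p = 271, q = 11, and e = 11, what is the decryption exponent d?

491

φ(n) = (p−1)(q−1) = 270·10 = 2700.
Need d with 11·d ≡ 1 (mod 2700). Apply the extended Euclidean algorithm:
2700 = 245·11 + 5
11 = 2·5 + 1
5 = 5·1 + 0
Back-substitute:
1 = 11 − 2·5
1 = −2·2700 + 491·11
So 11·491 ≡ 1 (mod 2700), hence d = 491.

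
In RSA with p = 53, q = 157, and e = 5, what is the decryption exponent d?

3245

φ(n) = (p−1)(q−1) = 52·156 = 8112.
Need d with 5·d ≡ 1 (mod 8112). Apply the extended Euclidean algorithm:
8112 = 1622*5 + 2
5 = 2*2 + 1
2 = 2*1 + 0
Back-substitute:
1 = 5 − 2·2
1 = −2·8112 + 3245·5
So 5·3245 ≡ 1 (mod 8112), hence d = 3245.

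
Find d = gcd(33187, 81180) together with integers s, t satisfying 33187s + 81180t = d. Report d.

Repeated division:
81180 = 2×33187 + 14806
33187 = 2×14806 + 3575
14806 = 4×3575 + 506
3575 = 7×506 + 33
506 = 15×33 + 11
33 = 3×11 + 0
gcd(33187, 81180) = 11.
Express as a combination:
11 = 506 − 15·33
11 = −15·3575 + 106·506
11 = 106·14806 − 439·3575
11 = −439·33187 + 984·14806
11 = 984·81180 − 2407·33187
So 11 = (984)·81180 + (-2407)·33187.

11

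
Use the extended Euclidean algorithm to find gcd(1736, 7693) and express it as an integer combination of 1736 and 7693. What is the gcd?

Euclidean algorithm:
7693 = 4*1736 + 749
1736 = 2*749 + 238
749 = 3*238 + 35
238 = 6*35 + 28
35 = 1*28 + 7
28 = 4*7 + 0
gcd(1736, 7693) = 7.
Working backward:
7 = 35 − 28
7 = −238 + 7·35
7 = 7·749 − 22·238
7 = −22·1736 + 51·749
7 = 51·7693 − 226·1736
So 7 = (51)·7693 + (-226)·1736.

7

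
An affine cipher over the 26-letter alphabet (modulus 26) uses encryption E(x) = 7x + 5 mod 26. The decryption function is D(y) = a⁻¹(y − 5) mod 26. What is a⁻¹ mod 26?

Apply the Euclidean algorithm to 26 and 7:
26 = 3×7 + 5
7 = 1×5 + 2
5 = 2×2 + 1
2 = 2×1 + 0
The gcd is 1. Working backward:
1 = 5 − 2·2
1 = −2·7 + 3·5
1 = 3·26 − 11·7
So 7·(-11) ≡ 1 (mod 26), and -11 ≡ 15 (mod 26).

15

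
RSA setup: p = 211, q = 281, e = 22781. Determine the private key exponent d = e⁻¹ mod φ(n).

φ(n) = (p−1)(q−1) = 210·280 = 58800.
Need d with 22781·d ≡ 1 (mod 58800). Apply the extended Euclidean algorithm:
58800 = 2·22781 + 13238
22781 = 1·13238 + 9543
13238 = 1·9543 + 3695
9543 = 2·3695 + 2153
3695 = 1·2153 + 1542
2153 = 1·1542 + 611
1542 = 2·611 + 320
611 = 1·320 + 291
320 = 1·291 + 29
291 = 10·29 + 1
29 = 29·1 + 0
Back-substitute:
1 = 291 − 10·29
1 = −10·320 + 11·291
1 = 11·611 − 21·320
1 = −21·1542 + 53·611
1 = 53·2153 − 74·1542
1 = −74·3695 + 127·2153
1 = 127·9543 − 328·3695
1 = −328·13238 + 455·9543
1 = 455·22781 − 783·13238
1 = −783·58800 + 2021·22781
So 22781·2021 ≡ 1 (mod 58800), hence d = 2021.

2021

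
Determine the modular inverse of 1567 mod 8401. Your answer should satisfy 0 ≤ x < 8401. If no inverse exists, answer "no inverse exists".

5002

Apply the Euclidean algorithm to 8401 and 1567:
8401 = 5·1567 + 566
1567 = 2·566 + 435
566 = 1·435 + 131
435 = 3·131 + 42
131 = 3·42 + 5
42 = 8·5 + 2
5 = 2·2 + 1
2 = 2·1 + 0
gcd = 1, so the inverse exists. Back-substitute:
1 = 5 − 2·2
1 = −2·42 + 17·5
1 = 17·131 − 53·42
1 = −53·435 + 176·131
1 = 176·566 − 229·435
1 = −229·1567 + 634·566
1 = 634·8401 − 3399·1567
So 1567·(-3399) ≡ 1 (mod 8401), and -3399 ≡ 5002 (mod 8401).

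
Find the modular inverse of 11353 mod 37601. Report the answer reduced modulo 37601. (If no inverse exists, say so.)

4448

gcd(37601, 11353) by repeated division:
37601 = 3·11353 + 3542
11353 = 3·3542 + 727
3542 = 4·727 + 634
727 = 1·634 + 93
634 = 6·93 + 76
93 = 1·76 + 17
76 = 4·17 + 8
17 = 2·8 + 1
8 = 8·1 + 0
The gcd is 1. Working backward:
1 = 17 − 2·8
1 = −2·76 + 9·17
1 = 9·93 − 11·76
1 = −11·634 + 75·93
1 = 75·727 − 86·634
1 = −86·3542 + 419·727
1 = 419·11353 − 1343·3542
1 = −1343·37601 + 4448·11353
So 11353·4448 ≡ 1 (mod 37601).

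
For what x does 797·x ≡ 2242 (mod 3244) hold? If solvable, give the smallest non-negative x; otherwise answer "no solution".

1346

First find gcd(797, 3244):
3244 = 4·797 + 56
797 = 14·56 + 13
56 = 4·13 + 4
13 = 3·4 + 1
4 = 4·1 + 0
gcd = 1, so a unique solution mod 3244 exists.
Back-substitute for the Bézout coefficients:
1 = 13 − 3·4
1 = −3·56 + 13·13
1 = 13·797 − 185·56
1 = −185·3244 + 753·797
So 797·(753) ≡ 1 (mod 3244), giving 797⁻¹ ≡ 753.
x ≡ 797⁻¹·2242 ≡ 753·2242 ≡ 1346 (mod 3244).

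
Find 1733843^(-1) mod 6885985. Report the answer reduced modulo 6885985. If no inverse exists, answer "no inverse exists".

5343202

Run Euclid on (6885985, 1733843):
6885985 = 3·1733843 + 1684456
1733843 = 1·1684456 + 49387
1684456 = 34·49387 + 5298
49387 = 9·5298 + 1705
5298 = 3·1705 + 183
1705 = 9·183 + 58
183 = 3·58 + 9
58 = 6·9 + 4
9 = 2·4 + 1
4 = 4·1 + 0
The gcd is 1. Working backward:
1 = 9 − 2·4
1 = −2·58 + 13·9
1 = 13·183 − 41·58
1 = −41·1705 + 382·183
1 = 382·5298 − 1187·1705
1 = −1187·49387 + 11065·5298
1 = 11065·1684456 − 377397·49387
1 = −377397·1733843 + 388462·1684456
1 = 388462·6885985 − 1542783·1733843
Hence 1733843⁻¹ ≡ -1542783 ≡ 5343202 (mod 6885985).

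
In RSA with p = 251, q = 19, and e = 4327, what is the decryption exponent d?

φ(n) = (p−1)(q−1) = 250·18 = 4500.
Need d with 4327·d ≡ 1 (mod 4500). Apply the extended Euclidean algorithm:
4500 = 1×4327 + 173
4327 = 25×173 + 2
173 = 86×2 + 1
2 = 2×1 + 0
Back-substitute:
1 = 173 − 86·2
1 = −86·4327 + 2151·173
1 = 2151·4500 − 2237·4327
So 4327·(-2237) ≡ 1 (mod 4500), hence d ≡ -2237 ≡ 2263 (mod 4500).

2263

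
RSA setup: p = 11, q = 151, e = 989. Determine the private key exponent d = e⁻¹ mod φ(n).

φ(n) = (p−1)(q−1) = 10·150 = 1500.
Need d with 989·d ≡ 1 (mod 1500). Apply the extended Euclidean algorithm:
1500 = 1*989 + 511
989 = 1*511 + 478
511 = 1*478 + 33
478 = 14*33 + 16
33 = 2*16 + 1
16 = 16*1 + 0
Back-substitute:
1 = 33 − 2·16
1 = −2·478 + 29·33
1 = 29·511 − 31·478
1 = −31·989 + 60·511
1 = 60·1500 − 91·989
So 989·(-91) ≡ 1 (mod 1500), hence d ≡ -91 ≡ 1409 (mod 1500).

1409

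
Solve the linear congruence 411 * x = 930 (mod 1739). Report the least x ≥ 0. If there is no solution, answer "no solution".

First find gcd(411, 1739):
1739 = 4·411 + 95
411 = 4·95 + 31
95 = 3·31 + 2
31 = 15·2 + 1
2 = 2·1 + 0
gcd = 1, so a unique solution mod 1739 exists.
Back-substitute for the Bézout coefficients:
1 = 31 − 15·2
1 = −15·95 + 46·31
1 = 46·411 − 199·95
1 = −199·1739 + 842·411
So 411·(842) ≡ 1 (mod 1739), giving 411⁻¹ ≡ 842.
x ≡ 411⁻¹·930 ≡ 842·930 ≡ 510 (mod 1739).

510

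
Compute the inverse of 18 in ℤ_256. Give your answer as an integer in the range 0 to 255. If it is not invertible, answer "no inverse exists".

Compute gcd(18, 256):
256 = 14×18 + 4
18 = 4×4 + 2
4 = 2×2 + 0
The gcd is 2, not 1, hence no inverse exists.

no inverse exists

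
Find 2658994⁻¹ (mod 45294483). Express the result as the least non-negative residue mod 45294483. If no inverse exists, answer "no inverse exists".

Compute gcd(2658994, 45294483):
45294483 = 17*2658994 + 91585
2658994 = 29*91585 + 3029
91585 = 30*3029 + 715
3029 = 4*715 + 169
715 = 4*169 + 39
169 = 4*39 + 13
39 = 3*13 + 0
gcd(2658994, 45294483) = 13 ≠ 1, so 2658994 has no multiplicative inverse modulo 45294483.

no inverse exists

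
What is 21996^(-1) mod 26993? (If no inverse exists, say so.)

1761

Apply the Euclidean algorithm to 26993 and 21996:
26993 = 1×21996 + 4997
21996 = 4×4997 + 2008
4997 = 2×2008 + 981
2008 = 2×981 + 46
981 = 21×46 + 15
46 = 3×15 + 1
15 = 15×1 + 0
gcd = 1, so the inverse exists. Back-substitute:
1 = 46 − 3·15
1 = −3·981 + 64·46
1 = 64·2008 − 131·981
1 = −131·4997 + 326·2008
1 = 326·21996 − 1435·4997
1 = −1435·26993 + 1761·21996
So 21996·1761 ≡ 1 (mod 26993).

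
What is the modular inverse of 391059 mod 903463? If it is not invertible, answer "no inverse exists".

145997

Run Euclid on (903463, 391059):
903463 = 2*391059 + 121345
391059 = 3*121345 + 27024
121345 = 4*27024 + 13249
27024 = 2*13249 + 526
13249 = 25*526 + 99
526 = 5*99 + 31
99 = 3*31 + 6
31 = 5*6 + 1
6 = 6*1 + 0
Since gcd(391059, 903463) = 1, back-substitute to write 1 as a combination:
1 = 31 − 5·6
1 = −5·99 + 16·31
1 = 16·526 − 85·99
1 = −85·13249 + 2141·526
1 = 2141·27024 − 4367·13249
1 = −4367·121345 + 19609·27024
1 = 19609·391059 − 63194·121345
1 = −63194·903463 + 145997·391059
So 391059·145997 ≡ 1 (mod 903463).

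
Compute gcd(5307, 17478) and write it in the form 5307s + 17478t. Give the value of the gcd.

3

Apply Euclid's algorithm to 17478 and 5307:
17478 = 3×5307 + 1557
5307 = 3×1557 + 636
1557 = 2×636 + 285
636 = 2×285 + 66
285 = 4×66 + 21
66 = 3×21 + 3
21 = 7×3 + 0
gcd(5307, 17478) = 3.
Express as a combination:
3 = 66 − 3·21
3 = −3·285 + 13·66
3 = 13·636 − 29·285
3 = −29·1557 + 71·636
3 = 71·5307 − 242·1557
3 = −242·17478 + 797·5307
So 3 = (-242)·17478 + (797)·5307.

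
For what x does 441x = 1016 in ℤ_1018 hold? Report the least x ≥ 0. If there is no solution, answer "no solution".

524

First find gcd(441, 1018):
1018 = 2*441 + 136
441 = 3*136 + 33
136 = 4*33 + 4
33 = 8*4 + 1
4 = 4*1 + 0
gcd = 1, so a unique solution mod 1018 exists.
Back-substitute for the Bézout coefficients:
1 = 33 − 8·4
1 = −8·136 + 33·33
1 = 33·441 − 107·136
1 = −107·1018 + 247·441
So 441·(247) ≡ 1 (mod 1018), giving 441⁻¹ ≡ 247.
x ≡ 441⁻¹·1016 ≡ 247·1016 ≡ 524 (mod 1018).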